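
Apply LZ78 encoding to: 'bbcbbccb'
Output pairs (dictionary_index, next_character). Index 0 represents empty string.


LZ78 encoding steps:
Dictionary: {0: ''}
Step 1: w='' (idx 0), next='b' -> output (0, 'b'), add 'b' as idx 1
Step 2: w='b' (idx 1), next='c' -> output (1, 'c'), add 'bc' as idx 2
Step 3: w='b' (idx 1), next='b' -> output (1, 'b'), add 'bb' as idx 3
Step 4: w='' (idx 0), next='c' -> output (0, 'c'), add 'c' as idx 4
Step 5: w='c' (idx 4), next='b' -> output (4, 'b'), add 'cb' as idx 5


Encoded: [(0, 'b'), (1, 'c'), (1, 'b'), (0, 'c'), (4, 'b')]


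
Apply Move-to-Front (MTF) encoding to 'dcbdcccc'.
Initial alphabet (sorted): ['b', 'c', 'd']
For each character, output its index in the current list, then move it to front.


MTF encoding:
'd': index 2 in ['b', 'c', 'd'] -> ['d', 'b', 'c']
'c': index 2 in ['d', 'b', 'c'] -> ['c', 'd', 'b']
'b': index 2 in ['c', 'd', 'b'] -> ['b', 'c', 'd']
'd': index 2 in ['b', 'c', 'd'] -> ['d', 'b', 'c']
'c': index 2 in ['d', 'b', 'c'] -> ['c', 'd', 'b']
'c': index 0 in ['c', 'd', 'b'] -> ['c', 'd', 'b']
'c': index 0 in ['c', 'd', 'b'] -> ['c', 'd', 'b']
'c': index 0 in ['c', 'd', 'b'] -> ['c', 'd', 'b']


Output: [2, 2, 2, 2, 2, 0, 0, 0]


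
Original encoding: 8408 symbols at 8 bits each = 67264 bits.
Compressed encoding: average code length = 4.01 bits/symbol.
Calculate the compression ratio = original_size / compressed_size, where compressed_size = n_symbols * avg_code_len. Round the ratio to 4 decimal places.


original_size = n_symbols * orig_bits = 8408 * 8 = 67264 bits
compressed_size = n_symbols * avg_code_len = 8408 * 4.01 = 33716.08 bits
ratio = original_size / compressed_size = 67264 / 33716.08 = 1.995

Compression ratio = 1.995


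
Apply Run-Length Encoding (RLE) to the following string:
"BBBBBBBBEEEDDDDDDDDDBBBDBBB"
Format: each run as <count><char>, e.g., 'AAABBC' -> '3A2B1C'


Scanning runs left to right:
  i=0: run of 'B' x 8 -> '8B'
  i=8: run of 'E' x 3 -> '3E'
  i=11: run of 'D' x 9 -> '9D'
  i=20: run of 'B' x 3 -> '3B'
  i=23: run of 'D' x 1 -> '1D'
  i=24: run of 'B' x 3 -> '3B'

RLE = 8B3E9D3B1D3B


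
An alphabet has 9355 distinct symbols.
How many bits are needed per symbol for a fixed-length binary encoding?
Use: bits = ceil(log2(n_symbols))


log2(9355) = 13.1915
Bracket: 2^13 = 8192 < 9355 <= 2^14 = 16384
So ceil(log2(9355)) = 14

bits = ceil(log2(9355)) = ceil(13.1915) = 14 bits


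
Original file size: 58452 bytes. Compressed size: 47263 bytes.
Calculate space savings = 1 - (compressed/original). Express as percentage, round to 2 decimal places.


ratio = compressed/original = 47263/58452 = 0.808578
savings = 1 - ratio = 1 - 0.808578 = 0.191422
as a percentage: 0.191422 * 100 = 19.14%

Space savings = 1 - 47263/58452 = 19.14%


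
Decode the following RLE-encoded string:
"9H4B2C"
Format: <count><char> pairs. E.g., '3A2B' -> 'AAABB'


Expanding each <count><char> pair:
  9H -> 'HHHHHHHHH'
  4B -> 'BBBB'
  2C -> 'CC'

Decoded = HHHHHHHHHBBBBCC


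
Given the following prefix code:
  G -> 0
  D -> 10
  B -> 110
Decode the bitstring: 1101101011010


Decoding step by step:
Bits 110 -> B
Bits 110 -> B
Bits 10 -> D
Bits 110 -> B
Bits 10 -> D


Decoded message: BBDBD


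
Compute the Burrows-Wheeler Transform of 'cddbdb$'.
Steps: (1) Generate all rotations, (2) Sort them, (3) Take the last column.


Rotations (sorted):
  0: $cddbdb -> last char: b
  1: b$cddbd -> last char: d
  2: bdb$cdd -> last char: d
  3: cddbdb$ -> last char: $
  4: db$cddb -> last char: b
  5: dbdb$cd -> last char: d
  6: ddbdb$c -> last char: c


BWT = bdd$bdc


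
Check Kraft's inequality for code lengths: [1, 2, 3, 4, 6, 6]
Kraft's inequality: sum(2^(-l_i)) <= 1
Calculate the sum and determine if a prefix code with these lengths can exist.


Sum = 2^(-1) + 2^(-2) + 2^(-3) + 2^(-4) + 2^(-6) + 2^(-6)
    = 0.5 + 0.25 + 0.125 + 0.0625 + 0.015625 + 0.015625
    = 62/64 = 0.96875
Since 0.96875 <= 1, Kraft's inequality IS satisfied.
A prefix code with these lengths CAN exist.

Kraft sum = 0.96875. Satisfied.


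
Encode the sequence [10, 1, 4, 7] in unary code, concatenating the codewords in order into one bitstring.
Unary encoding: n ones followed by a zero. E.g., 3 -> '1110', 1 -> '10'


Encode each number as n ones followed by a terminating 0:
  10 -> 11111111110 (11 bits)
  1 -> 10 (2 bits)
  4 -> 11110 (5 bits)
  7 -> 11111110 (8 bits)
Total length = 11 + 2 + 5 + 8 = 26 bits.

Unary([10, 1, 4, 7]) = 11111111110101111011111110 (26 bits)


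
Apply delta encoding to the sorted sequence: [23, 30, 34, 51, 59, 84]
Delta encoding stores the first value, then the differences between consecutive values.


First value: 23
Deltas:
  30 - 23 = 7
  34 - 30 = 4
  51 - 34 = 17
  59 - 51 = 8
  84 - 59 = 25


Delta encoded: [23, 7, 4, 17, 8, 25]


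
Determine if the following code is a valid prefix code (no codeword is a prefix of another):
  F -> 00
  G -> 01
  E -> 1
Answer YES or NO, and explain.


Checking each pair (does one codeword prefix another?):
  F='00' vs G='01': no prefix
  F='00' vs E='1': no prefix
  G='01' vs F='00': no prefix
  G='01' vs E='1': no prefix
  E='1' vs F='00': no prefix
  E='1' vs G='01': no prefix
No violation found over all pairs.

YES -- this is a valid prefix code. No codeword is a prefix of any other codeword.


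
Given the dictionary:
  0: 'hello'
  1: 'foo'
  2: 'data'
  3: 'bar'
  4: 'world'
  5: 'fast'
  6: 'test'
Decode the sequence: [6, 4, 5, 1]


Look up each index in the dictionary:
  6 -> 'test'
  4 -> 'world'
  5 -> 'fast'
  1 -> 'foo'

Decoded: "test world fast foo"


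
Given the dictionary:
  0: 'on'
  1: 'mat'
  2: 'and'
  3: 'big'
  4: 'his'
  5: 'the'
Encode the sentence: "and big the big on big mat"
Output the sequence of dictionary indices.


Look up each word in the dictionary:
  'and' -> 2
  'big' -> 3
  'the' -> 5
  'big' -> 3
  'on' -> 0
  'big' -> 3
  'mat' -> 1

Encoded: [2, 3, 5, 3, 0, 3, 1]


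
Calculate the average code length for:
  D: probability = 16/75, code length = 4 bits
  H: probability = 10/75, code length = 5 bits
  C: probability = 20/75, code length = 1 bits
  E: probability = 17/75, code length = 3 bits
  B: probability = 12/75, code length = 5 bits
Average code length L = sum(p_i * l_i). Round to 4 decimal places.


Weighted contributions p_i * l_i:
  D: (16/75) * 4 = 64/75
  H: (10/75) * 5 = 50/75
  C: (20/75) * 1 = 20/75
  E: (17/75) * 3 = 51/75
  B: (12/75) * 5 = 60/75
Sum = (64 + 50 + 20 + 51 + 60)/75 = 245/75

L = 245/75 = 3.2667 bits/symbol


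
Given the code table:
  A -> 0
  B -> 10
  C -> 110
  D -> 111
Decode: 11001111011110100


Decoding:
110 -> C
0 -> A
111 -> D
10 -> B
111 -> D
10 -> B
10 -> B
0 -> A


Result: CADBDBBA


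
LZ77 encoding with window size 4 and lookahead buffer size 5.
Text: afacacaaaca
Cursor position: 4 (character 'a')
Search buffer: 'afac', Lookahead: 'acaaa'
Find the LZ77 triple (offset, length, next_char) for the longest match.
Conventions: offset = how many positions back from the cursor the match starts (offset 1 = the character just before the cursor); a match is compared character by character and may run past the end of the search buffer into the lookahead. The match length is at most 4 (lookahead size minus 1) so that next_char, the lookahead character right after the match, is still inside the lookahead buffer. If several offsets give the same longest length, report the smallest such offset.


Try each offset into the search buffer:
  offset=1 (pos 3, char 'c'): match length 0
  offset=2 (pos 2, char 'a'): match length 3
  offset=3 (pos 1, char 'f'): match length 0
  offset=4 (pos 0, char 'a'): match length 1
Longest match has length 3 at offset 2.
next_char = character at position 4 + 3 = 7 -> 'a'

Best match: offset=2, length=3 (matching 'aca' starting at position 2)
LZ77 triple: (2, 3, 'a')


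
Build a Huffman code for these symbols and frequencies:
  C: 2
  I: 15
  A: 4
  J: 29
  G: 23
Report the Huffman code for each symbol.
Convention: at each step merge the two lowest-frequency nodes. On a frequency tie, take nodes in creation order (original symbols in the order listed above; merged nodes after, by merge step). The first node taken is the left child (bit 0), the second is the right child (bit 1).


Huffman tree construction:
Step 1: Merge C(2) + A(4) = 6
Step 2: Merge (C+A)(6) + I(15) = 21
Step 3: Merge ((C+A)+I)(21) + G(23) = 44
Step 4: Merge J(29) + (((C+A)+I)+G)(44) = 73
Read each symbol's code off the tree from the root (left child = 0, right child = 1).

Codes:
  C: 1000 (length 4)
  I: 101 (length 3)
  A: 1001 (length 4)
  J: 0 (length 1)
  G: 11 (length 2)
Average code length: 144/73 = 1.9726 bits/symbol


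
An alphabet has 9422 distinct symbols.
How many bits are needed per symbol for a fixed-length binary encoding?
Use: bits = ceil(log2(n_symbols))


log2(9422) = 13.2018
Bracket: 2^13 = 8192 < 9422 <= 2^14 = 16384
So ceil(log2(9422)) = 14

bits = ceil(log2(9422)) = ceil(13.2018) = 14 bits


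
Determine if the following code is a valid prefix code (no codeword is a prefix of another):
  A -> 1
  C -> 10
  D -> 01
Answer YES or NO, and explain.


Checking each pair (does one codeword prefix another?):
  A='1' vs C='10': prefix -- VIOLATION

NO -- this is NOT a valid prefix code. A (1) is a prefix of C (10).


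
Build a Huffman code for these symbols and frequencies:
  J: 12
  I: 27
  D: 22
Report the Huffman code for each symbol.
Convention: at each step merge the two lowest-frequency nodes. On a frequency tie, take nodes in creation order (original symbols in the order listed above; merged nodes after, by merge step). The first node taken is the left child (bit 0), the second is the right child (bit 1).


Huffman tree construction:
Step 1: Merge J(12) + D(22) = 34
Step 2: Merge I(27) + (J+D)(34) = 61
Read each symbol's code off the tree from the root (left child = 0, right child = 1).

Codes:
  J: 10 (length 2)
  I: 0 (length 1)
  D: 11 (length 2)
Average code length: 95/61 = 1.5574 bits/symbol


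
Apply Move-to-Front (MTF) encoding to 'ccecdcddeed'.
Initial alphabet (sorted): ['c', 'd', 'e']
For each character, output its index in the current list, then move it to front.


MTF encoding:
'c': index 0 in ['c', 'd', 'e'] -> ['c', 'd', 'e']
'c': index 0 in ['c', 'd', 'e'] -> ['c', 'd', 'e']
'e': index 2 in ['c', 'd', 'e'] -> ['e', 'c', 'd']
'c': index 1 in ['e', 'c', 'd'] -> ['c', 'e', 'd']
'd': index 2 in ['c', 'e', 'd'] -> ['d', 'c', 'e']
'c': index 1 in ['d', 'c', 'e'] -> ['c', 'd', 'e']
'd': index 1 in ['c', 'd', 'e'] -> ['d', 'c', 'e']
'd': index 0 in ['d', 'c', 'e'] -> ['d', 'c', 'e']
'e': index 2 in ['d', 'c', 'e'] -> ['e', 'd', 'c']
'e': index 0 in ['e', 'd', 'c'] -> ['e', 'd', 'c']
'd': index 1 in ['e', 'd', 'c'] -> ['d', 'e', 'c']


Output: [0, 0, 2, 1, 2, 1, 1, 0, 2, 0, 1]


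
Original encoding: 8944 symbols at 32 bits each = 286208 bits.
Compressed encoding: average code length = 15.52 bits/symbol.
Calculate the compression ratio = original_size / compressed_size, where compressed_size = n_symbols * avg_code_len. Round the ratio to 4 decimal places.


original_size = n_symbols * orig_bits = 8944 * 32 = 286208 bits
compressed_size = n_symbols * avg_code_len = 8944 * 15.52 = 138810.88 bits
ratio = original_size / compressed_size = 286208 / 138810.88 = 2.0619

Compression ratio = 2.0619


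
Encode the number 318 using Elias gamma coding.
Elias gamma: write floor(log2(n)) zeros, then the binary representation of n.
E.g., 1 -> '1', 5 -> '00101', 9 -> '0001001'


num_bits = floor(log2(318)) + 1 = 9
leading_zeros = num_bits - 1 = 8
binary(318) = 100111110

Elias gamma(318) = '00000000' + '100111110' = 00000000100111110 (17 bits)


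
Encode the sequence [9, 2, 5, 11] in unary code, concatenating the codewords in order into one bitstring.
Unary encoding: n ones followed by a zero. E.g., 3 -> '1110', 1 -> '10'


Encode each number as n ones followed by a terminating 0:
  9 -> 1111111110 (10 bits)
  2 -> 110 (3 bits)
  5 -> 111110 (6 bits)
  11 -> 111111111110 (12 bits)
Total length = 10 + 3 + 6 + 12 = 31 bits.

Unary([9, 2, 5, 11]) = 1111111110110111110111111111110 (31 bits)


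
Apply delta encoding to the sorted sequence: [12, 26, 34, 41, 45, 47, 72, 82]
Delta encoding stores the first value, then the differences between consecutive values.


First value: 12
Deltas:
  26 - 12 = 14
  34 - 26 = 8
  41 - 34 = 7
  45 - 41 = 4
  47 - 45 = 2
  72 - 47 = 25
  82 - 72 = 10


Delta encoded: [12, 14, 8, 7, 4, 2, 25, 10]


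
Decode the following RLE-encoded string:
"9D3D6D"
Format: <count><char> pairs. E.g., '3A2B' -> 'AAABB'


Expanding each <count><char> pair:
  9D -> 'DDDDDDDDD'
  3D -> 'DDD'
  6D -> 'DDDDDD'

Decoded = DDDDDDDDDDDDDDDDDD


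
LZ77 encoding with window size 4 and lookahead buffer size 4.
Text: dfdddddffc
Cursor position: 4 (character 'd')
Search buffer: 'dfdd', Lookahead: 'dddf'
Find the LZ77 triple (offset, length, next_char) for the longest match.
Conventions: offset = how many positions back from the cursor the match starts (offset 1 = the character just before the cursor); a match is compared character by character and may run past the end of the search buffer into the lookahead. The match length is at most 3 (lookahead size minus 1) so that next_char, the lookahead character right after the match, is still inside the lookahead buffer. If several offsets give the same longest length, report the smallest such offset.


Try each offset into the search buffer:
  offset=1 (pos 3, char 'd'): match length 3
  offset=2 (pos 2, char 'd'): match length 3
  offset=3 (pos 1, char 'f'): match length 0
  offset=4 (pos 0, char 'd'): match length 1
Longest match has length 3, found at offsets 1, 2; take the smallest, offset 1.
next_char = character at position 4 + 3 = 7 -> 'f'

Best match: offset=1, length=3 (matching 'ddd' starting at position 3)
LZ77 triple: (1, 3, 'f')


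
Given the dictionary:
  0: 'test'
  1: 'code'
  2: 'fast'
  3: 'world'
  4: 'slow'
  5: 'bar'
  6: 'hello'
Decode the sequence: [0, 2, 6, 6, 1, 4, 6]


Look up each index in the dictionary:
  0 -> 'test'
  2 -> 'fast'
  6 -> 'hello'
  6 -> 'hello'
  1 -> 'code'
  4 -> 'slow'
  6 -> 'hello'

Decoded: "test fast hello hello code slow hello"


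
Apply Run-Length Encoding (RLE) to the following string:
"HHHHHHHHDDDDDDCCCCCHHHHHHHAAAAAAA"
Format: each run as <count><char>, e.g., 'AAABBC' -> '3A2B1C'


Scanning runs left to right:
  i=0: run of 'H' x 8 -> '8H'
  i=8: run of 'D' x 6 -> '6D'
  i=14: run of 'C' x 5 -> '5C'
  i=19: run of 'H' x 7 -> '7H'
  i=26: run of 'A' x 7 -> '7A'

RLE = 8H6D5C7H7A


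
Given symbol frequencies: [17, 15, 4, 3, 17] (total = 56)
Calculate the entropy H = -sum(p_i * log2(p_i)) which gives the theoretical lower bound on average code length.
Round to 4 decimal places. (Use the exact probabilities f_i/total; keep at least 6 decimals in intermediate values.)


Per-symbol terms -p_i * log2(p_i) with p_i = f_i/56:
  p = 17/56 = 0.303571: log2(p) = -1.719892, -p*log2(p) = 0.522110
  p = 15/56 = 0.267857: log2(p) = -1.900464, -p*log2(p) = 0.509053
  p = 4/56 = 0.071429: log2(p) = -3.807355, -p*log2(p) = 0.271954
  p = 3/56 = 0.053571: log2(p) = -4.222392, -p*log2(p) = 0.226200
  p = 17/56 = 0.303571: log2(p) = -1.719892, -p*log2(p) = 0.522110
H = 0.522110 + 0.509053 + 0.271954 + 0.226200 + 0.522110 = 2.051427

H = 2.0514 bits/symbol


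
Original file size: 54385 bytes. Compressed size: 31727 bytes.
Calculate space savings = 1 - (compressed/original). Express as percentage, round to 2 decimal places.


ratio = compressed/original = 31727/54385 = 0.583378
savings = 1 - ratio = 1 - 0.583378 = 0.416622
as a percentage: 0.416622 * 100 = 41.66%

Space savings = 1 - 31727/54385 = 41.66%


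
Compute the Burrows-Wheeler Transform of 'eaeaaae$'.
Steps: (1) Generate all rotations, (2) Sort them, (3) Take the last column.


Rotations (sorted):
  0: $eaeaaae -> last char: e
  1: aaae$eae -> last char: e
  2: aae$eaea -> last char: a
  3: ae$eaeaa -> last char: a
  4: aeaaae$e -> last char: e
  5: e$eaeaaa -> last char: a
  6: eaaae$ea -> last char: a
  7: eaeaaae$ -> last char: $


BWT = eeaaeaa$


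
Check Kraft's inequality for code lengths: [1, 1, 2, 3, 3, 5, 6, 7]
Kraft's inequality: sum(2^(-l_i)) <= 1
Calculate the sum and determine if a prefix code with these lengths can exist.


Sum = 2^(-1) + 2^(-1) + 2^(-2) + 2^(-3) + 2^(-3) + 2^(-5) + 2^(-6) + 2^(-7)
    = 0.5 + 0.5 + 0.25 + 0.125 + 0.125 + 0.03125 + 0.015625 + 0.0078125
    = 199/128 = 1.5546875
Since 1.5546875 > 1, Kraft's inequality is NOT satisfied.
A prefix code with these lengths CANNOT exist.

Kraft sum = 1.5546875. Not satisfied.


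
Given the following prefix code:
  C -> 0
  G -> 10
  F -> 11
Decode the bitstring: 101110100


Decoding step by step:
Bits 10 -> G
Bits 11 -> F
Bits 10 -> G
Bits 10 -> G
Bits 0 -> C


Decoded message: GFGGC


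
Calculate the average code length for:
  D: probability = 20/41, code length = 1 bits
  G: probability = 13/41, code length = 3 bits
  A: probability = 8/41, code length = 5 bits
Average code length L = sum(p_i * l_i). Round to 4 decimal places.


Weighted contributions p_i * l_i:
  D: (20/41) * 1 = 20/41
  G: (13/41) * 3 = 39/41
  A: (8/41) * 5 = 40/41
Sum = (20 + 39 + 40)/41 = 99/41

L = 99/41 = 2.4146 bits/symbol


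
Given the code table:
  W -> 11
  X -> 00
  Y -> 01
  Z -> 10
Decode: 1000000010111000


Decoding:
10 -> Z
00 -> X
00 -> X
00 -> X
10 -> Z
11 -> W
10 -> Z
00 -> X


Result: ZXXXZWZX


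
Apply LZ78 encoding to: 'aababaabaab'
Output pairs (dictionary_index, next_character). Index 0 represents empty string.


LZ78 encoding steps:
Dictionary: {0: ''}
Step 1: w='' (idx 0), next='a' -> output (0, 'a'), add 'a' as idx 1
Step 2: w='a' (idx 1), next='b' -> output (1, 'b'), add 'ab' as idx 2
Step 3: w='ab' (idx 2), next='a' -> output (2, 'a'), add 'aba' as idx 3
Step 4: w='aba' (idx 3), next='a' -> output (3, 'a'), add 'abaa' as idx 4
Step 5: w='' (idx 0), next='b' -> output (0, 'b'), add 'b' as idx 5


Encoded: [(0, 'a'), (1, 'b'), (2, 'a'), (3, 'a'), (0, 'b')]


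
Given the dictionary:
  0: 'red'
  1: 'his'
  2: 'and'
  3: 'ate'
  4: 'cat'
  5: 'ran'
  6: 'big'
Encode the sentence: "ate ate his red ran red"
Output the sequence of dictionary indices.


Look up each word in the dictionary:
  'ate' -> 3
  'ate' -> 3
  'his' -> 1
  'red' -> 0
  'ran' -> 5
  'red' -> 0

Encoded: [3, 3, 1, 0, 5, 0]


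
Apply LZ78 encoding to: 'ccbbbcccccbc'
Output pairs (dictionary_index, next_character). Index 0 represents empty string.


LZ78 encoding steps:
Dictionary: {0: ''}
Step 1: w='' (idx 0), next='c' -> output (0, 'c'), add 'c' as idx 1
Step 2: w='c' (idx 1), next='b' -> output (1, 'b'), add 'cb' as idx 2
Step 3: w='' (idx 0), next='b' -> output (0, 'b'), add 'b' as idx 3
Step 4: w='b' (idx 3), next='c' -> output (3, 'c'), add 'bc' as idx 4
Step 5: w='c' (idx 1), next='c' -> output (1, 'c'), add 'cc' as idx 5
Step 6: w='cc' (idx 5), next='b' -> output (5, 'b'), add 'ccb' as idx 6
Step 7: w='c' (idx 1), end of input -> output (1, '')


Encoded: [(0, 'c'), (1, 'b'), (0, 'b'), (3, 'c'), (1, 'c'), (5, 'b'), (1, '')]


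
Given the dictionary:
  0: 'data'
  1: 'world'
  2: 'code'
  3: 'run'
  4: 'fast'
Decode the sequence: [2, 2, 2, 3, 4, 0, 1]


Look up each index in the dictionary:
  2 -> 'code'
  2 -> 'code'
  2 -> 'code'
  3 -> 'run'
  4 -> 'fast'
  0 -> 'data'
  1 -> 'world'

Decoded: "code code code run fast data world"


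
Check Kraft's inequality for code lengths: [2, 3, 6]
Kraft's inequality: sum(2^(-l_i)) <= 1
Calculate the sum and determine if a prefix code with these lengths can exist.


Sum = 2^(-2) + 2^(-3) + 2^(-6)
    = 0.25 + 0.125 + 0.015625
    = 25/64 = 0.390625
Since 0.390625 <= 1, Kraft's inequality IS satisfied.
A prefix code with these lengths CAN exist.

Kraft sum = 0.390625. Satisfied.


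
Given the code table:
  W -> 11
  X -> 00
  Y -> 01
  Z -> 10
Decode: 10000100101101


Decoding:
10 -> Z
00 -> X
01 -> Y
00 -> X
10 -> Z
11 -> W
01 -> Y


Result: ZXYXZWY


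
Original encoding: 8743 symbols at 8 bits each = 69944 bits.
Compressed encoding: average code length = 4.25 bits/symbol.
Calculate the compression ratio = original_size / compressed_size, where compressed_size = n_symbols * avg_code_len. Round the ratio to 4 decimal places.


original_size = n_symbols * orig_bits = 8743 * 8 = 69944 bits
compressed_size = n_symbols * avg_code_len = 8743 * 4.25 = 37157.75 bits
ratio = original_size / compressed_size = 69944 / 37157.75 = 1.8824

Compression ratio = 1.8824


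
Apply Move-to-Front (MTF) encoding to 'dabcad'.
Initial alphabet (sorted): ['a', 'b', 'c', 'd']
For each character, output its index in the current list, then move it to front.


MTF encoding:
'd': index 3 in ['a', 'b', 'c', 'd'] -> ['d', 'a', 'b', 'c']
'a': index 1 in ['d', 'a', 'b', 'c'] -> ['a', 'd', 'b', 'c']
'b': index 2 in ['a', 'd', 'b', 'c'] -> ['b', 'a', 'd', 'c']
'c': index 3 in ['b', 'a', 'd', 'c'] -> ['c', 'b', 'a', 'd']
'a': index 2 in ['c', 'b', 'a', 'd'] -> ['a', 'c', 'b', 'd']
'd': index 3 in ['a', 'c', 'b', 'd'] -> ['d', 'a', 'c', 'b']


Output: [3, 1, 2, 3, 2, 3]


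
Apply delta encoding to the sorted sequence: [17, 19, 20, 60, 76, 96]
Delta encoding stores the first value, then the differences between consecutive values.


First value: 17
Deltas:
  19 - 17 = 2
  20 - 19 = 1
  60 - 20 = 40
  76 - 60 = 16
  96 - 76 = 20


Delta encoded: [17, 2, 1, 40, 16, 20]


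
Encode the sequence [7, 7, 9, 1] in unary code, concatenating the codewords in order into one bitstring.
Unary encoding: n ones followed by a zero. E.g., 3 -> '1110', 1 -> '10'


Encode each number as n ones followed by a terminating 0:
  7 -> 11111110 (8 bits)
  7 -> 11111110 (8 bits)
  9 -> 1111111110 (10 bits)
  1 -> 10 (2 bits)
Total length = 8 + 8 + 10 + 2 = 28 bits.

Unary([7, 7, 9, 1]) = 1111111011111110111111111010 (28 bits)


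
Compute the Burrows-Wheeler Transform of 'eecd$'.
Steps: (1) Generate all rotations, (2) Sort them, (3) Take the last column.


Rotations (sorted):
  0: $eecd -> last char: d
  1: cd$ee -> last char: e
  2: d$eec -> last char: c
  3: ecd$e -> last char: e
  4: eecd$ -> last char: $


BWT = dece$


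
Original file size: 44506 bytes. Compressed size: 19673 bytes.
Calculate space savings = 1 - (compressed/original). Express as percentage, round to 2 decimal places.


ratio = compressed/original = 19673/44506 = 0.44203
savings = 1 - ratio = 1 - 0.44203 = 0.55797
as a percentage: 0.55797 * 100 = 55.8%

Space savings = 1 - 19673/44506 = 55.8%


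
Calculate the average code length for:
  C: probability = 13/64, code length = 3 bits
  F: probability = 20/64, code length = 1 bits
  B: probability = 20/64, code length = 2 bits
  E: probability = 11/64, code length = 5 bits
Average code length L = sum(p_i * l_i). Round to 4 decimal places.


Weighted contributions p_i * l_i:
  C: (13/64) * 3 = 39/64
  F: (20/64) * 1 = 20/64
  B: (20/64) * 2 = 40/64
  E: (11/64) * 5 = 55/64
Sum = (39 + 20 + 40 + 55)/64 = 154/64

L = 154/64 = 2.4063 bits/symbol


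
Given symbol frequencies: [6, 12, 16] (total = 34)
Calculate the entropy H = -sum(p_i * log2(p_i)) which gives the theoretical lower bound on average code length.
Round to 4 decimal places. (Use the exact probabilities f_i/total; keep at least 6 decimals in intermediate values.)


Per-symbol terms -p_i * log2(p_i) with p_i = f_i/34:
  p = 6/34 = 0.176471: log2(p) = -2.502500, -p*log2(p) = 0.441618
  p = 12/34 = 0.352941: log2(p) = -1.502500, -p*log2(p) = 0.530294
  p = 16/34 = 0.470588: log2(p) = -1.087463, -p*log2(p) = 0.511747
H = 0.441618 + 0.530294 + 0.511747 = 1.483659

H = 1.4837 bits/symbol


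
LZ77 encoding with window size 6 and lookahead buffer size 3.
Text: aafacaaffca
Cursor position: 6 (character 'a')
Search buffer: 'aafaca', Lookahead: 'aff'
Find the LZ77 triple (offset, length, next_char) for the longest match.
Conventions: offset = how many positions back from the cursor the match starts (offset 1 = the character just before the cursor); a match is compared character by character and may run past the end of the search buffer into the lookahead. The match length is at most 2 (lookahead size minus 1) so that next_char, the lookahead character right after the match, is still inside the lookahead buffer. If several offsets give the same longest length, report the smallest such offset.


Try each offset into the search buffer:
  offset=1 (pos 5, char 'a'): match length 1
  offset=2 (pos 4, char 'c'): match length 0
  offset=3 (pos 3, char 'a'): match length 1
  offset=4 (pos 2, char 'f'): match length 0
  offset=5 (pos 1, char 'a'): match length 2
  offset=6 (pos 0, char 'a'): match length 1
Longest match has length 2 at offset 5.
next_char = character at position 6 + 2 = 8 -> 'f'

Best match: offset=5, length=2 (matching 'af' starting at position 1)
LZ77 triple: (5, 2, 'f')


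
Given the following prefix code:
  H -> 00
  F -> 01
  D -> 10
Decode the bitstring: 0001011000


Decoding step by step:
Bits 00 -> H
Bits 01 -> F
Bits 01 -> F
Bits 10 -> D
Bits 00 -> H


Decoded message: HFFDH


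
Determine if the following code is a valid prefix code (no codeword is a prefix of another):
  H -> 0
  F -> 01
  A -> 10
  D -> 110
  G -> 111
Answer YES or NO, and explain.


Checking each pair (does one codeword prefix another?):
  H='0' vs F='01': prefix -- VIOLATION

NO -- this is NOT a valid prefix code. H (0) is a prefix of F (01).


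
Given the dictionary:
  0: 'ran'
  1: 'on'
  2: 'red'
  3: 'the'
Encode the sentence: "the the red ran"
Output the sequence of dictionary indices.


Look up each word in the dictionary:
  'the' -> 3
  'the' -> 3
  'red' -> 2
  'ran' -> 0

Encoded: [3, 3, 2, 0]


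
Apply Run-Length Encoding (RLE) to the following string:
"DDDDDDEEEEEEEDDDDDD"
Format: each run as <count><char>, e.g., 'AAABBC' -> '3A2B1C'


Scanning runs left to right:
  i=0: run of 'D' x 6 -> '6D'
  i=6: run of 'E' x 7 -> '7E'
  i=13: run of 'D' x 6 -> '6D'

RLE = 6D7E6D


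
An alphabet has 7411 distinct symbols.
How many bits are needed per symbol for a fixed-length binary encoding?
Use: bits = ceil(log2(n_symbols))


log2(7411) = 12.8555
Bracket: 2^12 = 4096 < 7411 <= 2^13 = 8192
So ceil(log2(7411)) = 13

bits = ceil(log2(7411)) = ceil(12.8555) = 13 bits


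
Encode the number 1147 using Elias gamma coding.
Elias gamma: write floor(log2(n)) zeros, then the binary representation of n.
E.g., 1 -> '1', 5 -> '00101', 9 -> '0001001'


num_bits = floor(log2(1147)) + 1 = 11
leading_zeros = num_bits - 1 = 10
binary(1147) = 10001111011

Elias gamma(1147) = '0000000000' + '10001111011' = 000000000010001111011 (21 bits)


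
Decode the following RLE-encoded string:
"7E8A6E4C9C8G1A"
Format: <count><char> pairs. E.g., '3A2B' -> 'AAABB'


Expanding each <count><char> pair:
  7E -> 'EEEEEEE'
  8A -> 'AAAAAAAA'
  6E -> 'EEEEEE'
  4C -> 'CCCC'
  9C -> 'CCCCCCCCC'
  8G -> 'GGGGGGGG'
  1A -> 'A'

Decoded = EEEEEEEAAAAAAAAEEEEEECCCCCCCCCCCCCGGGGGGGGA


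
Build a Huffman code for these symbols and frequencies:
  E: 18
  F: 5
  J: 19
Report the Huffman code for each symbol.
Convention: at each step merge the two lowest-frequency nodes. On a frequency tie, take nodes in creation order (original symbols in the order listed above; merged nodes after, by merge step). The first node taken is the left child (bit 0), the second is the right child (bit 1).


Huffman tree construction:
Step 1: Merge F(5) + E(18) = 23
Step 2: Merge J(19) + (F+E)(23) = 42
Read each symbol's code off the tree from the root (left child = 0, right child = 1).

Codes:
  E: 11 (length 2)
  F: 10 (length 2)
  J: 0 (length 1)
Average code length: 65/42 = 1.5476 bits/symbol


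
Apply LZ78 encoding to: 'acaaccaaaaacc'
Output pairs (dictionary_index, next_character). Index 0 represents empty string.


LZ78 encoding steps:
Dictionary: {0: ''}
Step 1: w='' (idx 0), next='a' -> output (0, 'a'), add 'a' as idx 1
Step 2: w='' (idx 0), next='c' -> output (0, 'c'), add 'c' as idx 2
Step 3: w='a' (idx 1), next='a' -> output (1, 'a'), add 'aa' as idx 3
Step 4: w='c' (idx 2), next='c' -> output (2, 'c'), add 'cc' as idx 4
Step 5: w='aa' (idx 3), next='a' -> output (3, 'a'), add 'aaa' as idx 5
Step 6: w='aa' (idx 3), next='c' -> output (3, 'c'), add 'aac' as idx 6
Step 7: w='c' (idx 2), end of input -> output (2, '')


Encoded: [(0, 'a'), (0, 'c'), (1, 'a'), (2, 'c'), (3, 'a'), (3, 'c'), (2, '')]


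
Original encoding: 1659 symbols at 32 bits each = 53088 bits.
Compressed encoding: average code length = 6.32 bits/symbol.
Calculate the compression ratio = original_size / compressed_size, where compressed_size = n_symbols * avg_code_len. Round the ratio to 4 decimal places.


original_size = n_symbols * orig_bits = 1659 * 32 = 53088 bits
compressed_size = n_symbols * avg_code_len = 1659 * 6.32 = 10484.88 bits
ratio = original_size / compressed_size = 53088 / 10484.88 = 5.0633

Compression ratio = 5.0633


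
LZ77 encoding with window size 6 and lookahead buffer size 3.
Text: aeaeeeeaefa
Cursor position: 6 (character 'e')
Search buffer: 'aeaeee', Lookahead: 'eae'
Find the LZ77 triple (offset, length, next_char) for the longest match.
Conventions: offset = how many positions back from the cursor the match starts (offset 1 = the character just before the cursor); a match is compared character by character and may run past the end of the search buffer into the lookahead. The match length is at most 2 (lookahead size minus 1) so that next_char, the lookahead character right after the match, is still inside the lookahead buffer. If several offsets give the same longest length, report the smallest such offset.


Try each offset into the search buffer:
  offset=1 (pos 5, char 'e'): match length 1
  offset=2 (pos 4, char 'e'): match length 1
  offset=3 (pos 3, char 'e'): match length 1
  offset=4 (pos 2, char 'a'): match length 0
  offset=5 (pos 1, char 'e'): match length 2
  offset=6 (pos 0, char 'a'): match length 0
Longest match has length 2 at offset 5.
next_char = character at position 6 + 2 = 8 -> 'e'

Best match: offset=5, length=2 (matching 'ea' starting at position 1)
LZ77 triple: (5, 2, 'e')


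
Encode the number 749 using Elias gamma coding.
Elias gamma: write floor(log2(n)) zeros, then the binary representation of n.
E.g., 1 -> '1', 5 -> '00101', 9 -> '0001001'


num_bits = floor(log2(749)) + 1 = 10
leading_zeros = num_bits - 1 = 9
binary(749) = 1011101101

Elias gamma(749) = '000000000' + '1011101101' = 0000000001011101101 (19 bits)


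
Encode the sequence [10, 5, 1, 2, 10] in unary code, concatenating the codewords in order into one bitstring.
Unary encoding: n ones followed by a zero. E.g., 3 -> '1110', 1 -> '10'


Encode each number as n ones followed by a terminating 0:
  10 -> 11111111110 (11 bits)
  5 -> 111110 (6 bits)
  1 -> 10 (2 bits)
  2 -> 110 (3 bits)
  10 -> 11111111110 (11 bits)
Total length = 11 + 6 + 2 + 3 + 11 = 33 bits.

Unary([10, 5, 1, 2, 10]) = 111111111101111101011011111111110 (33 bits)


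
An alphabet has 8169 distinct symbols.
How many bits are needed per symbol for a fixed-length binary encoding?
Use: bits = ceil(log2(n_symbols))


log2(8169) = 12.9959
Bracket: 2^12 = 4096 < 8169 <= 2^13 = 8192
So ceil(log2(8169)) = 13

bits = ceil(log2(8169)) = ceil(12.9959) = 13 bits


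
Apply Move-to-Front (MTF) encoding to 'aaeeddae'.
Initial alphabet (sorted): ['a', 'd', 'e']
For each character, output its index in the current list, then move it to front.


MTF encoding:
'a': index 0 in ['a', 'd', 'e'] -> ['a', 'd', 'e']
'a': index 0 in ['a', 'd', 'e'] -> ['a', 'd', 'e']
'e': index 2 in ['a', 'd', 'e'] -> ['e', 'a', 'd']
'e': index 0 in ['e', 'a', 'd'] -> ['e', 'a', 'd']
'd': index 2 in ['e', 'a', 'd'] -> ['d', 'e', 'a']
'd': index 0 in ['d', 'e', 'a'] -> ['d', 'e', 'a']
'a': index 2 in ['d', 'e', 'a'] -> ['a', 'd', 'e']
'e': index 2 in ['a', 'd', 'e'] -> ['e', 'a', 'd']


Output: [0, 0, 2, 0, 2, 0, 2, 2]


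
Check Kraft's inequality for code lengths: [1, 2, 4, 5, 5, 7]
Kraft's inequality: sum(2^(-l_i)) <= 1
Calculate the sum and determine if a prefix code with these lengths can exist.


Sum = 2^(-1) + 2^(-2) + 2^(-4) + 2^(-5) + 2^(-5) + 2^(-7)
    = 0.5 + 0.25 + 0.0625 + 0.03125 + 0.03125 + 0.0078125
    = 113/128 = 0.8828125
Since 0.8828125 <= 1, Kraft's inequality IS satisfied.
A prefix code with these lengths CAN exist.

Kraft sum = 0.8828125. Satisfied.


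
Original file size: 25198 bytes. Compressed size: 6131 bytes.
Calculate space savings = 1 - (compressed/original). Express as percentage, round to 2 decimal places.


ratio = compressed/original = 6131/25198 = 0.243313
savings = 1 - ratio = 1 - 0.243313 = 0.756687
as a percentage: 0.756687 * 100 = 75.67%

Space savings = 1 - 6131/25198 = 75.67%


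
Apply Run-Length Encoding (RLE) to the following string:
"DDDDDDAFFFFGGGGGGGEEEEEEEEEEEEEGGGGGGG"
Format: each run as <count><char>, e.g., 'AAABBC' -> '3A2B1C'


Scanning runs left to right:
  i=0: run of 'D' x 6 -> '6D'
  i=6: run of 'A' x 1 -> '1A'
  i=7: run of 'F' x 4 -> '4F'
  i=11: run of 'G' x 7 -> '7G'
  i=18: run of 'E' x 13 -> '13E'
  i=31: run of 'G' x 7 -> '7G'

RLE = 6D1A4F7G13E7G


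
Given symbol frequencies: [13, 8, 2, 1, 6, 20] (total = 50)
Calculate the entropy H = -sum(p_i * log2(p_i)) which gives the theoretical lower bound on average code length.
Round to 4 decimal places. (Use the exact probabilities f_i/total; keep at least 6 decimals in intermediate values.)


Per-symbol terms -p_i * log2(p_i) with p_i = f_i/50:
  p = 13/50 = 0.260000: log2(p) = -1.943416, -p*log2(p) = 0.505288
  p = 8/50 = 0.160000: log2(p) = -2.643856, -p*log2(p) = 0.423017
  p = 2/50 = 0.040000: log2(p) = -4.643856, -p*log2(p) = 0.185754
  p = 1/50 = 0.020000: log2(p) = -5.643856, -p*log2(p) = 0.112877
  p = 6/50 = 0.120000: log2(p) = -3.058894, -p*log2(p) = 0.367067
  p = 20/50 = 0.400000: log2(p) = -1.321928, -p*log2(p) = 0.528771
H = 0.505288 + 0.423017 + 0.185754 + 0.112877 + 0.367067 + 0.528771 = 2.122774

H = 2.1228 bits/symbol


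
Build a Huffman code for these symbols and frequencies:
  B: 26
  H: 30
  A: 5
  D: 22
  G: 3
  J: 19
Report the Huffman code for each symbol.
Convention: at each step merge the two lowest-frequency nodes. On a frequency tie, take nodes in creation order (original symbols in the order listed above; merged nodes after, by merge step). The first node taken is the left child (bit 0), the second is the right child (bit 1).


Huffman tree construction:
Step 1: Merge G(3) + A(5) = 8
Step 2: Merge (G+A)(8) + J(19) = 27
Step 3: Merge D(22) + B(26) = 48
Step 4: Merge ((G+A)+J)(27) + H(30) = 57
Step 5: Merge (D+B)(48) + (((G+A)+J)+H)(57) = 105
Read each symbol's code off the tree from the root (left child = 0, right child = 1).

Codes:
  B: 01 (length 2)
  H: 11 (length 2)
  A: 1001 (length 4)
  D: 00 (length 2)
  G: 1000 (length 4)
  J: 101 (length 3)
Average code length: 245/105 = 2.3333 bits/symbol


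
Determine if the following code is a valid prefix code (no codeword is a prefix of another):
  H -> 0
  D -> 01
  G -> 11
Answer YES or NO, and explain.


Checking each pair (does one codeword prefix another?):
  H='0' vs D='01': prefix -- VIOLATION

NO -- this is NOT a valid prefix code. H (0) is a prefix of D (01).


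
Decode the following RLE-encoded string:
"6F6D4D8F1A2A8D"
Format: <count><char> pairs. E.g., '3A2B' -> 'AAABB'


Expanding each <count><char> pair:
  6F -> 'FFFFFF'
  6D -> 'DDDDDD'
  4D -> 'DDDD'
  8F -> 'FFFFFFFF'
  1A -> 'A'
  2A -> 'AA'
  8D -> 'DDDDDDDD'

Decoded = FFFFFFDDDDDDDDDDFFFFFFFFAAADDDDDDDD


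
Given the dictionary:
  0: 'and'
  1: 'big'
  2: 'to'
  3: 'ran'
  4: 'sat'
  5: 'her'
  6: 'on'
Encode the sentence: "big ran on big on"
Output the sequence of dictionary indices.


Look up each word in the dictionary:
  'big' -> 1
  'ran' -> 3
  'on' -> 6
  'big' -> 1
  'on' -> 6

Encoded: [1, 3, 6, 1, 6]


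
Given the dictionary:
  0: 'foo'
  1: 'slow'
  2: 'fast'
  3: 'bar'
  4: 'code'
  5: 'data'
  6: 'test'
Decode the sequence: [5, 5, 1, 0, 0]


Look up each index in the dictionary:
  5 -> 'data'
  5 -> 'data'
  1 -> 'slow'
  0 -> 'foo'
  0 -> 'foo'

Decoded: "data data slow foo foo"


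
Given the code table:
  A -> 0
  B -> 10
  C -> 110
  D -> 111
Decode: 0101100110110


Decoding:
0 -> A
10 -> B
110 -> C
0 -> A
110 -> C
110 -> C


Result: ABCACC


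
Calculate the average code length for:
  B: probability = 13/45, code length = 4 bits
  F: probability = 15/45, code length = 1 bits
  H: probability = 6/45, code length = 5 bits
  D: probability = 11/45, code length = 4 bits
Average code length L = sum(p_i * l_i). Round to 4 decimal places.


Weighted contributions p_i * l_i:
  B: (13/45) * 4 = 52/45
  F: (15/45) * 1 = 15/45
  H: (6/45) * 5 = 30/45
  D: (11/45) * 4 = 44/45
Sum = (52 + 15 + 30 + 44)/45 = 141/45

L = 141/45 = 3.1333 bits/symbol


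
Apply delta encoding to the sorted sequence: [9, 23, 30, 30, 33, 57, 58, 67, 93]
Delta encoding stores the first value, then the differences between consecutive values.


First value: 9
Deltas:
  23 - 9 = 14
  30 - 23 = 7
  30 - 30 = 0
  33 - 30 = 3
  57 - 33 = 24
  58 - 57 = 1
  67 - 58 = 9
  93 - 67 = 26


Delta encoded: [9, 14, 7, 0, 3, 24, 1, 9, 26]


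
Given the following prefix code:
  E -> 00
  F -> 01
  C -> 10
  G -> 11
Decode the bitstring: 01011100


Decoding step by step:
Bits 01 -> F
Bits 01 -> F
Bits 11 -> G
Bits 00 -> E


Decoded message: FFGE


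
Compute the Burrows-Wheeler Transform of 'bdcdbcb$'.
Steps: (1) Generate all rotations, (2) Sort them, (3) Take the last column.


Rotations (sorted):
  0: $bdcdbcb -> last char: b
  1: b$bdcdbc -> last char: c
  2: bcb$bdcd -> last char: d
  3: bdcdbcb$ -> last char: $
  4: cb$bdcdb -> last char: b
  5: cdbcb$bd -> last char: d
  6: dbcb$bdc -> last char: c
  7: dcdbcb$b -> last char: b


BWT = bcd$bdcb


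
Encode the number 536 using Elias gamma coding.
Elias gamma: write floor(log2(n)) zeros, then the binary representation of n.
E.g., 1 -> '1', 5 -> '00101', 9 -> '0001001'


num_bits = floor(log2(536)) + 1 = 10
leading_zeros = num_bits - 1 = 9
binary(536) = 1000011000

Elias gamma(536) = '000000000' + '1000011000' = 0000000001000011000 (19 bits)


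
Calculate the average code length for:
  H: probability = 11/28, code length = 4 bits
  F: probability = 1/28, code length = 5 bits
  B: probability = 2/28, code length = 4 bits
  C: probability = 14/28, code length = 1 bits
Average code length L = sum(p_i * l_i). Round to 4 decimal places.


Weighted contributions p_i * l_i:
  H: (11/28) * 4 = 44/28
  F: (1/28) * 5 = 5/28
  B: (2/28) * 4 = 8/28
  C: (14/28) * 1 = 14/28
Sum = (44 + 5 + 8 + 14)/28 = 71/28

L = 71/28 = 2.5357 bits/symbol


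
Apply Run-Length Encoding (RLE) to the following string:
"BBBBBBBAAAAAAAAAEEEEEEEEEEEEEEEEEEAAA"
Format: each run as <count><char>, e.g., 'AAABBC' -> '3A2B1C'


Scanning runs left to right:
  i=0: run of 'B' x 7 -> '7B'
  i=7: run of 'A' x 9 -> '9A'
  i=16: run of 'E' x 18 -> '18E'
  i=34: run of 'A' x 3 -> '3A'

RLE = 7B9A18E3A


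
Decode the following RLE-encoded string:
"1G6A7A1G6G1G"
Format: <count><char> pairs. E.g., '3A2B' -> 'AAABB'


Expanding each <count><char> pair:
  1G -> 'G'
  6A -> 'AAAAAA'
  7A -> 'AAAAAAA'
  1G -> 'G'
  6G -> 'GGGGGG'
  1G -> 'G'

Decoded = GAAAAAAAAAAAAAGGGGGGGG


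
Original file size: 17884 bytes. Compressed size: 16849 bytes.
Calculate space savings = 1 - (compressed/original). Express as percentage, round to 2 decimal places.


ratio = compressed/original = 16849/17884 = 0.942127
savings = 1 - ratio = 1 - 0.942127 = 0.057873
as a percentage: 0.057873 * 100 = 5.79%

Space savings = 1 - 16849/17884 = 5.79%


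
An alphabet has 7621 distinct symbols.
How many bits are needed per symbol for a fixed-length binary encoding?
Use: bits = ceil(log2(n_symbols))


log2(7621) = 12.8958
Bracket: 2^12 = 4096 < 7621 <= 2^13 = 8192
So ceil(log2(7621)) = 13

bits = ceil(log2(7621)) = ceil(12.8958) = 13 bits


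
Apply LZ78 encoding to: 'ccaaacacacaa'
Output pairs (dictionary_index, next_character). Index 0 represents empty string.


LZ78 encoding steps:
Dictionary: {0: ''}
Step 1: w='' (idx 0), next='c' -> output (0, 'c'), add 'c' as idx 1
Step 2: w='c' (idx 1), next='a' -> output (1, 'a'), add 'ca' as idx 2
Step 3: w='' (idx 0), next='a' -> output (0, 'a'), add 'a' as idx 3
Step 4: w='a' (idx 3), next='c' -> output (3, 'c'), add 'ac' as idx 4
Step 5: w='ac' (idx 4), next='a' -> output (4, 'a'), add 'aca' as idx 5
Step 6: w='ca' (idx 2), next='a' -> output (2, 'a'), add 'caa' as idx 6


Encoded: [(0, 'c'), (1, 'a'), (0, 'a'), (3, 'c'), (4, 'a'), (2, 'a')]
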